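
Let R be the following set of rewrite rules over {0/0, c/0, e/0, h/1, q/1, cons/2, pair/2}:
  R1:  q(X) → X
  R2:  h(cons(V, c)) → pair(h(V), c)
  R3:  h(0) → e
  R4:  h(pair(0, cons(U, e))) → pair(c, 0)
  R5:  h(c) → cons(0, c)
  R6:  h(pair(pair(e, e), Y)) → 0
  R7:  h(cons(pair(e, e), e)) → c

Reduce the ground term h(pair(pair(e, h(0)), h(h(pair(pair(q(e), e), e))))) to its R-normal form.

0

1. h(pair(pair(e, h(0)), h(h(pair(pair(q(e), e), e)))))  →  h(pair(pair(e, e), h(h(pair(pair(q(e), e), e)))))   [R3 at 1.1.2]
2. h(pair(pair(e, e), h(h(pair(pair(q(e), e), e)))))  →  0   [R6 at ε]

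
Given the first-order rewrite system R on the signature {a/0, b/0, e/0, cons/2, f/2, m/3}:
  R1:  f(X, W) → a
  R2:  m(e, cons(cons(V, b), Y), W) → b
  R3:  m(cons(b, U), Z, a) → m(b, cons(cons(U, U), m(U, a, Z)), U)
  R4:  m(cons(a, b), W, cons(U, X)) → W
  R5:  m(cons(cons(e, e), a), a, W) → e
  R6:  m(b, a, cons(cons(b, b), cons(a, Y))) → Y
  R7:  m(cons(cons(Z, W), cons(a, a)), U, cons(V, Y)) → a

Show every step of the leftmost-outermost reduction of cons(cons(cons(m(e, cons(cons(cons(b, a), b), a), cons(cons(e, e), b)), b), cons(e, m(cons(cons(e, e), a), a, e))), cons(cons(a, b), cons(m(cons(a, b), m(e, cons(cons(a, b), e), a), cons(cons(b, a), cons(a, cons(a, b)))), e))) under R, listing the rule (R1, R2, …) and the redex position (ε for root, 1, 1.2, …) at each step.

cons(cons(cons(b, b), cons(e, e)), cons(cons(a, b), cons(b, e)))

1. cons(cons(cons(m(e, cons(cons(cons(b, a), b), a), cons(cons(e, e), b)), b), cons(e, m(cons(cons(e, e), a), a, e))), cons(cons(a, b), cons(m(cons(a, b), m(e, cons(cons(a, b), e), a), cons(cons(b, a), cons(a, cons(a, b)))), e)))  →  cons(cons(cons(b, b), cons(e, m(cons(cons(e, e), a), a, e))), cons(cons(a, b), cons(m(cons(a, b), m(e, cons(cons(a, b), e), a), cons(cons(b, a), cons(a, cons(a, b)))), e)))   [R2 at 1.1.1]
2. cons(cons(cons(b, b), cons(e, m(cons(cons(e, e), a), a, e))), cons(cons(a, b), cons(m(cons(a, b), m(e, cons(cons(a, b), e), a), cons(cons(b, a), cons(a, cons(a, b)))), e)))  →  cons(cons(cons(b, b), cons(e, e)), cons(cons(a, b), cons(m(cons(a, b), m(e, cons(cons(a, b), e), a), cons(cons(b, a), cons(a, cons(a, b)))), e)))   [R5 at 1.2.2]
3. cons(cons(cons(b, b), cons(e, e)), cons(cons(a, b), cons(m(cons(a, b), m(e, cons(cons(a, b), e), a), cons(cons(b, a), cons(a, cons(a, b)))), e)))  →  cons(cons(cons(b, b), cons(e, e)), cons(cons(a, b), cons(m(e, cons(cons(a, b), e), a), e)))   [R4 at 2.2.1]
4. cons(cons(cons(b, b), cons(e, e)), cons(cons(a, b), cons(m(e, cons(cons(a, b), e), a), e)))  →  cons(cons(cons(b, b), cons(e, e)), cons(cons(a, b), cons(b, e)))   [R2 at 2.2.1]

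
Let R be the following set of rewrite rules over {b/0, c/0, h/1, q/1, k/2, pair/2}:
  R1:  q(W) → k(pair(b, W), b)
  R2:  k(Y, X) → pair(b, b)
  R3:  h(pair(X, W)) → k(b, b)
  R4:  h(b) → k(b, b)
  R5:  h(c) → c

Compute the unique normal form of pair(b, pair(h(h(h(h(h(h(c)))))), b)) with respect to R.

pair(b, pair(c, b))

1. pair(b, pair(h(h(h(h(h(h(c)))))), b))  →  pair(b, pair(h(h(h(h(h(c))))), b))   [R5 at 2.1.1.1.1.1.1]
2. pair(b, pair(h(h(h(h(h(c))))), b))  →  pair(b, pair(h(h(h(h(c)))), b))   [R5 at 2.1.1.1.1.1]
3. pair(b, pair(h(h(h(h(c)))), b))  →  pair(b, pair(h(h(h(c))), b))   [R5 at 2.1.1.1.1]
4. pair(b, pair(h(h(h(c))), b))  →  pair(b, pair(h(h(c)), b))   [R5 at 2.1.1.1]
5. pair(b, pair(h(h(c)), b))  →  pair(b, pair(h(c), b))   [R5 at 2.1.1]
6. pair(b, pair(h(c), b))  →  pair(b, pair(c, b))   [R5 at 2.1]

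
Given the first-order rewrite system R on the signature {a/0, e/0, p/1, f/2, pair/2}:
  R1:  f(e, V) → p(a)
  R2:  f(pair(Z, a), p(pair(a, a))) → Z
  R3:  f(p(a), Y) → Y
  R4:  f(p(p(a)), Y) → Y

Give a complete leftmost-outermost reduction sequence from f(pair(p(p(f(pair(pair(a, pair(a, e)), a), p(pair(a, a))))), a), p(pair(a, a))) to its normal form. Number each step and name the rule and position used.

p(p(pair(a, pair(a, e))))

1. f(pair(p(p(f(pair(pair(a, pair(a, e)), a), p(pair(a, a))))), a), p(pair(a, a)))  →  p(p(f(pair(pair(a, pair(a, e)), a), p(pair(a, a)))))   [R2 at ε]
2. p(p(f(pair(pair(a, pair(a, e)), a), p(pair(a, a)))))  →  p(p(pair(a, pair(a, e))))   [R2 at 1.1]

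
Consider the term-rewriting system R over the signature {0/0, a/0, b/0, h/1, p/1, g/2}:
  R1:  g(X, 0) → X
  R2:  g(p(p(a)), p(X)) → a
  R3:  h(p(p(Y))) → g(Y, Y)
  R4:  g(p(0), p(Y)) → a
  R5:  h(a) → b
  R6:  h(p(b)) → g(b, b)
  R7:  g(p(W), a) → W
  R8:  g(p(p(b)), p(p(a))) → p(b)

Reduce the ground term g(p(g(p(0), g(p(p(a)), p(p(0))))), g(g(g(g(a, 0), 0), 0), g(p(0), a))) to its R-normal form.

1. g(p(g(p(0), g(p(p(a)), p(p(0))))), g(g(g(g(a, 0), 0), 0), g(p(0), a)))  →  g(p(g(p(0), a)), g(g(g(g(a, 0), 0), 0), g(p(0), a)))   [R2 at 1.1.2]
2. g(p(g(p(0), a)), g(g(g(g(a, 0), 0), 0), g(p(0), a)))  →  g(p(0), g(g(g(g(a, 0), 0), 0), g(p(0), a)))   [R7 at 1.1]
3. g(p(0), g(g(g(g(a, 0), 0), 0), g(p(0), a)))  →  g(p(0), g(g(g(a, 0), 0), g(p(0), a)))   [R1 at 2.1]
4. g(p(0), g(g(g(a, 0), 0), g(p(0), a)))  →  g(p(0), g(g(a, 0), g(p(0), a)))   [R1 at 2.1]
5. g(p(0), g(g(a, 0), g(p(0), a)))  →  g(p(0), g(a, g(p(0), a)))   [R1 at 2.1]
6. g(p(0), g(a, g(p(0), a)))  →  g(p(0), g(a, 0))   [R7 at 2.2]
7. g(p(0), g(a, 0))  →  g(p(0), a)   [R1 at 2]
8. g(p(0), a)  →  0   [R7 at ε]

0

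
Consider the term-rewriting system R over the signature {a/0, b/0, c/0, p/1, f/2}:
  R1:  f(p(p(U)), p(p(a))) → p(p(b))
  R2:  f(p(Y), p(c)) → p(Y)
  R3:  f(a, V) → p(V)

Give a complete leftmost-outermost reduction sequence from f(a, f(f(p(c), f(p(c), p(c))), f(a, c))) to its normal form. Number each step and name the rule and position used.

p(p(c))

1. f(a, f(f(p(c), f(p(c), p(c))), f(a, c)))  →  p(f(f(p(c), f(p(c), p(c))), f(a, c)))   [R3 at ε]
2. p(f(f(p(c), f(p(c), p(c))), f(a, c)))  →  p(f(f(p(c), p(c)), f(a, c)))   [R2 at 1.1.2]
3. p(f(f(p(c), p(c)), f(a, c)))  →  p(f(p(c), f(a, c)))   [R2 at 1.1]
4. p(f(p(c), f(a, c)))  →  p(f(p(c), p(c)))   [R3 at 1.2]
5. p(f(p(c), p(c)))  →  p(p(c))   [R2 at 1]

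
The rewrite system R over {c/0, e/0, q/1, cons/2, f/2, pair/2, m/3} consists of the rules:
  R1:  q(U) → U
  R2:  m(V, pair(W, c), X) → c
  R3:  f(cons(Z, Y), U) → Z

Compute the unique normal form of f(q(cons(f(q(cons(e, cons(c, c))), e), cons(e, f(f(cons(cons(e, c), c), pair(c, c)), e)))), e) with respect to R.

e

1. f(q(cons(f(q(cons(e, cons(c, c))), e), cons(e, f(f(cons(cons(e, c), c), pair(c, c)), e)))), e)  →  f(cons(f(q(cons(e, cons(c, c))), e), cons(e, f(f(cons(cons(e, c), c), pair(c, c)), e))), e)   [R1 at 1]
2. f(cons(f(q(cons(e, cons(c, c))), e), cons(e, f(f(cons(cons(e, c), c), pair(c, c)), e))), e)  →  f(q(cons(e, cons(c, c))), e)   [R3 at ε]
3. f(q(cons(e, cons(c, c))), e)  →  f(cons(e, cons(c, c)), e)   [R1 at 1]
4. f(cons(e, cons(c, c)), e)  →  e   [R3 at ε]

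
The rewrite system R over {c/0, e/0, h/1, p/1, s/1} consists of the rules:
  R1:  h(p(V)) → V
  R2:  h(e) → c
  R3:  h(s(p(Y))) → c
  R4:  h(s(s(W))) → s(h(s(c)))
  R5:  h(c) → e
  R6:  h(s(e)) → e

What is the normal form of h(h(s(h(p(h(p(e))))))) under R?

c

1. h(h(s(h(p(h(p(e)))))))  →  h(h(s(h(p(e)))))   [R1 at 1.1.1]
2. h(h(s(h(p(e)))))  →  h(h(s(e)))   [R1 at 1.1.1]
3. h(h(s(e)))  →  h(e)   [R6 at 1]
4. h(e)  →  c   [R2 at ε]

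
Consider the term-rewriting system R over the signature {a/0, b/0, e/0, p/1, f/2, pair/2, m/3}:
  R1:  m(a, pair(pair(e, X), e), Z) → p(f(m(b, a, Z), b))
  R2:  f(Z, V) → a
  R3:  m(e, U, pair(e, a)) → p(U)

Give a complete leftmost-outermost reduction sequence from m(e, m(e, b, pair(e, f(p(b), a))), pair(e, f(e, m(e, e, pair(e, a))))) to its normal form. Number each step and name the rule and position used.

1. m(e, m(e, b, pair(e, f(p(b), a))), pair(e, f(e, m(e, e, pair(e, a)))))  →  m(e, m(e, b, pair(e, a)), pair(e, f(e, m(e, e, pair(e, a)))))   [R2 at 2.3.2]
2. m(e, m(e, b, pair(e, a)), pair(e, f(e, m(e, e, pair(e, a)))))  →  m(e, p(b), pair(e, f(e, m(e, e, pair(e, a)))))   [R3 at 2]
3. m(e, p(b), pair(e, f(e, m(e, e, pair(e, a)))))  →  m(e, p(b), pair(e, a))   [R2 at 3.2]
4. m(e, p(b), pair(e, a))  →  p(p(b))   [R3 at ε]

p(p(b))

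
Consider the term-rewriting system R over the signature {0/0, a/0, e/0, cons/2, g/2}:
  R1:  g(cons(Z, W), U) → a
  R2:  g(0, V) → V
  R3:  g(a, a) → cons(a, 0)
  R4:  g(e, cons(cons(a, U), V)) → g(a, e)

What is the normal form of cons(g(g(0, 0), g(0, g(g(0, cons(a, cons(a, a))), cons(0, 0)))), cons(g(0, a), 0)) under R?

1. cons(g(g(0, 0), g(0, g(g(0, cons(a, cons(a, a))), cons(0, 0)))), cons(g(0, a), 0))  →  cons(g(0, g(0, g(g(0, cons(a, cons(a, a))), cons(0, 0)))), cons(g(0, a), 0))   [R2 at 1.1]
2. cons(g(0, g(0, g(g(0, cons(a, cons(a, a))), cons(0, 0)))), cons(g(0, a), 0))  →  cons(g(0, g(g(0, cons(a, cons(a, a))), cons(0, 0))), cons(g(0, a), 0))   [R2 at 1]
3. cons(g(0, g(g(0, cons(a, cons(a, a))), cons(0, 0))), cons(g(0, a), 0))  →  cons(g(g(0, cons(a, cons(a, a))), cons(0, 0)), cons(g(0, a), 0))   [R2 at 1]
4. cons(g(g(0, cons(a, cons(a, a))), cons(0, 0)), cons(g(0, a), 0))  →  cons(g(cons(a, cons(a, a)), cons(0, 0)), cons(g(0, a), 0))   [R2 at 1.1]
5. cons(g(cons(a, cons(a, a)), cons(0, 0)), cons(g(0, a), 0))  →  cons(a, cons(g(0, a), 0))   [R1 at 1]
6. cons(a, cons(g(0, a), 0))  →  cons(a, cons(a, 0))   [R2 at 2.1]

cons(a, cons(a, 0))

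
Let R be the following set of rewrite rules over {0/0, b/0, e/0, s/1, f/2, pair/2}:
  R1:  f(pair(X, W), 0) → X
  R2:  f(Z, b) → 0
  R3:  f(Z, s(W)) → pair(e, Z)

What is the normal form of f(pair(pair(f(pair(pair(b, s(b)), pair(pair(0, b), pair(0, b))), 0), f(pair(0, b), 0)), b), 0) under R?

1. f(pair(pair(f(pair(pair(b, s(b)), pair(pair(0, b), pair(0, b))), 0), f(pair(0, b), 0)), b), 0)  →  pair(f(pair(pair(b, s(b)), pair(pair(0, b), pair(0, b))), 0), f(pair(0, b), 0))   [R1 at ε]
2. pair(f(pair(pair(b, s(b)), pair(pair(0, b), pair(0, b))), 0), f(pair(0, b), 0))  →  pair(pair(b, s(b)), f(pair(0, b), 0))   [R1 at 1]
3. pair(pair(b, s(b)), f(pair(0, b), 0))  →  pair(pair(b, s(b)), 0)   [R1 at 2]

pair(pair(b, s(b)), 0)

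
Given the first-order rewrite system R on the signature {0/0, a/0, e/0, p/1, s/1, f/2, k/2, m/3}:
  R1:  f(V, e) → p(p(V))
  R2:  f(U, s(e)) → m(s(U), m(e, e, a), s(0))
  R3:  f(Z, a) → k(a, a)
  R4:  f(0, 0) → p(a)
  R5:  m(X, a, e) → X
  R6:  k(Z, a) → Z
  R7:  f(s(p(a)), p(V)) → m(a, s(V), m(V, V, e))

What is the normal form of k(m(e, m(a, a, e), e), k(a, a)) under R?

1. k(m(e, m(a, a, e), e), k(a, a))  →  k(m(e, a, e), k(a, a))   [R5 at 1.2]
2. k(m(e, a, e), k(a, a))  →  k(e, k(a, a))   [R5 at 1]
3. k(e, k(a, a))  →  k(e, a)   [R6 at 2]
4. k(e, a)  →  e   [R6 at ε]

e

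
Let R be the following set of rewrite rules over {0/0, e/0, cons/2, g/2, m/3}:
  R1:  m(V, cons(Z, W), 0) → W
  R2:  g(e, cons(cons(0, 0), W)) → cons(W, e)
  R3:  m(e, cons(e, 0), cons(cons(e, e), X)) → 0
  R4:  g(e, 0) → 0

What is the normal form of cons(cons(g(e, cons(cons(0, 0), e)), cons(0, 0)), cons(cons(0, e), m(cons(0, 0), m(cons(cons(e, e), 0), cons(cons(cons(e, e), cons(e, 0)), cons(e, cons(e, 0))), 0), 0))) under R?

cons(cons(cons(e, e), cons(0, 0)), cons(cons(0, e), cons(e, 0)))

1. cons(cons(g(e, cons(cons(0, 0), e)), cons(0, 0)), cons(cons(0, e), m(cons(0, 0), m(cons(cons(e, e), 0), cons(cons(cons(e, e), cons(e, 0)), cons(e, cons(e, 0))), 0), 0)))  →  cons(cons(cons(e, e), cons(0, 0)), cons(cons(0, e), m(cons(0, 0), m(cons(cons(e, e), 0), cons(cons(cons(e, e), cons(e, 0)), cons(e, cons(e, 0))), 0), 0)))   [R2 at 1.1]
2. cons(cons(cons(e, e), cons(0, 0)), cons(cons(0, e), m(cons(0, 0), m(cons(cons(e, e), 0), cons(cons(cons(e, e), cons(e, 0)), cons(e, cons(e, 0))), 0), 0)))  →  cons(cons(cons(e, e), cons(0, 0)), cons(cons(0, e), m(cons(0, 0), cons(e, cons(e, 0)), 0)))   [R1 at 2.2.2]
3. cons(cons(cons(e, e), cons(0, 0)), cons(cons(0, e), m(cons(0, 0), cons(e, cons(e, 0)), 0)))  →  cons(cons(cons(e, e), cons(0, 0)), cons(cons(0, e), cons(e, 0)))   [R1 at 2.2]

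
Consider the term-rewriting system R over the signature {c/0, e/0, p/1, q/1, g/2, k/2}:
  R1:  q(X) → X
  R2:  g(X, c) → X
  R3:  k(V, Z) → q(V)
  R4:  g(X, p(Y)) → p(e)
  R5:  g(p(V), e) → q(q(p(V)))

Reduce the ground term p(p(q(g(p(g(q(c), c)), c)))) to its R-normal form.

p(p(p(c)))

1. p(p(q(g(p(g(q(c), c)), c))))  →  p(p(g(p(g(q(c), c)), c)))   [R1 at 1.1]
2. p(p(g(p(g(q(c), c)), c)))  →  p(p(p(g(q(c), c))))   [R2 at 1.1]
3. p(p(p(g(q(c), c))))  →  p(p(p(q(c))))   [R2 at 1.1.1]
4. p(p(p(q(c))))  →  p(p(p(c)))   [R1 at 1.1.1]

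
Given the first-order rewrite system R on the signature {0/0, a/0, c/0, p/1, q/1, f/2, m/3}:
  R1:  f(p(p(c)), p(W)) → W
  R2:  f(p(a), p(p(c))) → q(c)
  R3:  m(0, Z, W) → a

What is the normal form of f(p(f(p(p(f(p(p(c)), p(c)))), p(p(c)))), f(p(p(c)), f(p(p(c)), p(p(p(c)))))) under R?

c

1. f(p(f(p(p(f(p(p(c)), p(c)))), p(p(c)))), f(p(p(c)), f(p(p(c)), p(p(p(c))))))  →  f(p(f(p(p(c)), p(p(c)))), f(p(p(c)), f(p(p(c)), p(p(p(c))))))   [R1 at 1.1.1.1.1]
2. f(p(f(p(p(c)), p(p(c)))), f(p(p(c)), f(p(p(c)), p(p(p(c))))))  →  f(p(p(c)), f(p(p(c)), f(p(p(c)), p(p(p(c))))))   [R1 at 1.1]
3. f(p(p(c)), f(p(p(c)), f(p(p(c)), p(p(p(c))))))  →  f(p(p(c)), f(p(p(c)), p(p(c))))   [R1 at 2.2]
4. f(p(p(c)), f(p(p(c)), p(p(c))))  →  f(p(p(c)), p(c))   [R1 at 2]
5. f(p(p(c)), p(c))  →  c   [R1 at ε]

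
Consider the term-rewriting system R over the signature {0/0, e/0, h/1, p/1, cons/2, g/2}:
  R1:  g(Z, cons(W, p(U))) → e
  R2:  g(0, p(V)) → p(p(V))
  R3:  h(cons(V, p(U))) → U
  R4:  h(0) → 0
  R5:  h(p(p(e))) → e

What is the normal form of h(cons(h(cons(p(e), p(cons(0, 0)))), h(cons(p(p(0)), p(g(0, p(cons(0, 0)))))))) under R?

1. h(cons(h(cons(p(e), p(cons(0, 0)))), h(cons(p(p(0)), p(g(0, p(cons(0, 0))))))))  →  h(cons(cons(0, 0), h(cons(p(p(0)), p(g(0, p(cons(0, 0))))))))   [R3 at 1.1]
2. h(cons(cons(0, 0), h(cons(p(p(0)), p(g(0, p(cons(0, 0))))))))  →  h(cons(cons(0, 0), g(0, p(cons(0, 0)))))   [R3 at 1.2]
3. h(cons(cons(0, 0), g(0, p(cons(0, 0)))))  →  h(cons(cons(0, 0), p(p(cons(0, 0)))))   [R2 at 1.2]
4. h(cons(cons(0, 0), p(p(cons(0, 0)))))  →  p(cons(0, 0))   [R3 at ε]

p(cons(0, 0))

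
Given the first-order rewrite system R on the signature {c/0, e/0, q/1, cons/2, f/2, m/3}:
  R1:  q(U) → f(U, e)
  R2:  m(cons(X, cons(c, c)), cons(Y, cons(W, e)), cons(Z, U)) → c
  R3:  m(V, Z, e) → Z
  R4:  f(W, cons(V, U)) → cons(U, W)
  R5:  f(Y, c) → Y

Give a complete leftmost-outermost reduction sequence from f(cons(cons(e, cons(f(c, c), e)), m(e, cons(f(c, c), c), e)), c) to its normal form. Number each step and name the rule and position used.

cons(cons(e, cons(c, e)), cons(c, c))

1. f(cons(cons(e, cons(f(c, c), e)), m(e, cons(f(c, c), c), e)), c)  →  cons(cons(e, cons(f(c, c), e)), m(e, cons(f(c, c), c), e))   [R5 at ε]
2. cons(cons(e, cons(f(c, c), e)), m(e, cons(f(c, c), c), e))  →  cons(cons(e, cons(c, e)), m(e, cons(f(c, c), c), e))   [R5 at 1.2.1]
3. cons(cons(e, cons(c, e)), m(e, cons(f(c, c), c), e))  →  cons(cons(e, cons(c, e)), cons(f(c, c), c))   [R3 at 2]
4. cons(cons(e, cons(c, e)), cons(f(c, c), c))  →  cons(cons(e, cons(c, e)), cons(c, c))   [R5 at 2.1]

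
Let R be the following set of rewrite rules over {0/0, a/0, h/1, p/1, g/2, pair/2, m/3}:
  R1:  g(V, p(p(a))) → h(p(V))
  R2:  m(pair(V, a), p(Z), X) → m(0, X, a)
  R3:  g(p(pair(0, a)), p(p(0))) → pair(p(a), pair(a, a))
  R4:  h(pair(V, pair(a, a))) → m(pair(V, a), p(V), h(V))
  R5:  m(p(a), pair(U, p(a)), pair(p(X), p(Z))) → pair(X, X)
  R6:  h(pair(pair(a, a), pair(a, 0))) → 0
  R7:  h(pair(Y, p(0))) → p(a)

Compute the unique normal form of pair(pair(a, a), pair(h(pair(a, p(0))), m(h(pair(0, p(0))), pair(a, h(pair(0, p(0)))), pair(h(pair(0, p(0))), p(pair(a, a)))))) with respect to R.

pair(pair(a, a), pair(p(a), pair(a, a)))

1. pair(pair(a, a), pair(h(pair(a, p(0))), m(h(pair(0, p(0))), pair(a, h(pair(0, p(0)))), pair(h(pair(0, p(0))), p(pair(a, a))))))  →  pair(pair(a, a), pair(p(a), m(h(pair(0, p(0))), pair(a, h(pair(0, p(0)))), pair(h(pair(0, p(0))), p(pair(a, a))))))   [R7 at 2.1]
2. pair(pair(a, a), pair(p(a), m(h(pair(0, p(0))), pair(a, h(pair(0, p(0)))), pair(h(pair(0, p(0))), p(pair(a, a))))))  →  pair(pair(a, a), pair(p(a), m(p(a), pair(a, h(pair(0, p(0)))), pair(h(pair(0, p(0))), p(pair(a, a))))))   [R7 at 2.2.1]
3. pair(pair(a, a), pair(p(a), m(p(a), pair(a, h(pair(0, p(0)))), pair(h(pair(0, p(0))), p(pair(a, a))))))  →  pair(pair(a, a), pair(p(a), m(p(a), pair(a, p(a)), pair(h(pair(0, p(0))), p(pair(a, a))))))   [R7 at 2.2.2.2]
4. pair(pair(a, a), pair(p(a), m(p(a), pair(a, p(a)), pair(h(pair(0, p(0))), p(pair(a, a))))))  →  pair(pair(a, a), pair(p(a), m(p(a), pair(a, p(a)), pair(p(a), p(pair(a, a))))))   [R7 at 2.2.3.1]
5. pair(pair(a, a), pair(p(a), m(p(a), pair(a, p(a)), pair(p(a), p(pair(a, a))))))  →  pair(pair(a, a), pair(p(a), pair(a, a)))   [R5 at 2.2]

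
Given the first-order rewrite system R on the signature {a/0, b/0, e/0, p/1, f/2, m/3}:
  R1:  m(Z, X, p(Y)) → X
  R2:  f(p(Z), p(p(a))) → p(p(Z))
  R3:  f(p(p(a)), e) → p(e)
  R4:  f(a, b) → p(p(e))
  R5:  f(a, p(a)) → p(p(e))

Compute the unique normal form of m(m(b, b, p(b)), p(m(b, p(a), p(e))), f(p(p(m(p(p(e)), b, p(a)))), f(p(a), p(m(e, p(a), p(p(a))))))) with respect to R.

p(p(a))

1. m(m(b, b, p(b)), p(m(b, p(a), p(e))), f(p(p(m(p(p(e)), b, p(a)))), f(p(a), p(m(e, p(a), p(p(a)))))))  →  m(b, p(m(b, p(a), p(e))), f(p(p(m(p(p(e)), b, p(a)))), f(p(a), p(m(e, p(a), p(p(a)))))))   [R1 at 1]
2. m(b, p(m(b, p(a), p(e))), f(p(p(m(p(p(e)), b, p(a)))), f(p(a), p(m(e, p(a), p(p(a)))))))  →  m(b, p(p(a)), f(p(p(m(p(p(e)), b, p(a)))), f(p(a), p(m(e, p(a), p(p(a)))))))   [R1 at 2.1]
3. m(b, p(p(a)), f(p(p(m(p(p(e)), b, p(a)))), f(p(a), p(m(e, p(a), p(p(a)))))))  →  m(b, p(p(a)), f(p(p(b)), f(p(a), p(m(e, p(a), p(p(a)))))))   [R1 at 3.1.1.1]
4. m(b, p(p(a)), f(p(p(b)), f(p(a), p(m(e, p(a), p(p(a)))))))  →  m(b, p(p(a)), f(p(p(b)), f(p(a), p(p(a)))))   [R1 at 3.2.2.1]
5. m(b, p(p(a)), f(p(p(b)), f(p(a), p(p(a)))))  →  m(b, p(p(a)), f(p(p(b)), p(p(a))))   [R2 at 3.2]
6. m(b, p(p(a)), f(p(p(b)), p(p(a))))  →  m(b, p(p(a)), p(p(p(b))))   [R2 at 3]
7. m(b, p(p(a)), p(p(p(b))))  →  p(p(a))   [R1 at ε]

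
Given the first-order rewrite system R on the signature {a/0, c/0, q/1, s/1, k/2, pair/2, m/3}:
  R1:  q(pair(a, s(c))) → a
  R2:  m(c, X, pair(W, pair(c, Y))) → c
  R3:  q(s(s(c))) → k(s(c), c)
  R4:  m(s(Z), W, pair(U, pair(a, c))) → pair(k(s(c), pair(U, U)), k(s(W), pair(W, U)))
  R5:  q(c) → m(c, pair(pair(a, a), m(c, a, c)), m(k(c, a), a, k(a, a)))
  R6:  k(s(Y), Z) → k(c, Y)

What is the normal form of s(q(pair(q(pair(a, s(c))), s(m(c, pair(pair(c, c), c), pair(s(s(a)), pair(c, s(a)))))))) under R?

s(a)

1. s(q(pair(q(pair(a, s(c))), s(m(c, pair(pair(c, c), c), pair(s(s(a)), pair(c, s(a))))))))  →  s(q(pair(a, s(m(c, pair(pair(c, c), c), pair(s(s(a)), pair(c, s(a))))))))   [R1 at 1.1.1]
2. s(q(pair(a, s(m(c, pair(pair(c, c), c), pair(s(s(a)), pair(c, s(a))))))))  →  s(q(pair(a, s(c))))   [R2 at 1.1.2.1]
3. s(q(pair(a, s(c))))  →  s(a)   [R1 at 1]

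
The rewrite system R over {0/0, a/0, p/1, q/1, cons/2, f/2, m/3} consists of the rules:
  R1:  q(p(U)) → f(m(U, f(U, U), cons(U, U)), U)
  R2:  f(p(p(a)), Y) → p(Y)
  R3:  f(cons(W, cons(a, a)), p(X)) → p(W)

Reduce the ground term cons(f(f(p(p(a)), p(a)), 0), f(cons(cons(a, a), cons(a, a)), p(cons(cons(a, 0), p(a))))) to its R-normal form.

1. cons(f(f(p(p(a)), p(a)), 0), f(cons(cons(a, a), cons(a, a)), p(cons(cons(a, 0), p(a)))))  →  cons(f(p(p(a)), 0), f(cons(cons(a, a), cons(a, a)), p(cons(cons(a, 0), p(a)))))   [R2 at 1.1]
2. cons(f(p(p(a)), 0), f(cons(cons(a, a), cons(a, a)), p(cons(cons(a, 0), p(a)))))  →  cons(p(0), f(cons(cons(a, a), cons(a, a)), p(cons(cons(a, 0), p(a)))))   [R2 at 1]
3. cons(p(0), f(cons(cons(a, a), cons(a, a)), p(cons(cons(a, 0), p(a)))))  →  cons(p(0), p(cons(a, a)))   [R3 at 2]

cons(p(0), p(cons(a, a)))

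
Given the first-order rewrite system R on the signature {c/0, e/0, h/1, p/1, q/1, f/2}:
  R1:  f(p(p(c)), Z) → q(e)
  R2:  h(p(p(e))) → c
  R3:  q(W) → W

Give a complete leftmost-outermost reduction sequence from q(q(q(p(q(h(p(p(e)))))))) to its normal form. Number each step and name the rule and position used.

1. q(q(q(p(q(h(p(p(e))))))))  →  q(q(p(q(h(p(p(e)))))))   [R3 at ε]
2. q(q(p(q(h(p(p(e)))))))  →  q(p(q(h(p(p(e))))))   [R3 at ε]
3. q(p(q(h(p(p(e))))))  →  p(q(h(p(p(e)))))   [R3 at ε]
4. p(q(h(p(p(e)))))  →  p(h(p(p(e))))   [R3 at 1]
5. p(h(p(p(e))))  →  p(c)   [R2 at 1]

p(c)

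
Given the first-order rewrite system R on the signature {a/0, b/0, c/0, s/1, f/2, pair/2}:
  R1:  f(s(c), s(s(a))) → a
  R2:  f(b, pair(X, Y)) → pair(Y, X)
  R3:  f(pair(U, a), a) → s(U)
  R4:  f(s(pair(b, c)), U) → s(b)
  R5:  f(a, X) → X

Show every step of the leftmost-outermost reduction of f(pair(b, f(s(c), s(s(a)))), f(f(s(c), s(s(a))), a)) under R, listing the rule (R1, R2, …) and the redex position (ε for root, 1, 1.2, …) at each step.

s(b)

1. f(pair(b, f(s(c), s(s(a)))), f(f(s(c), s(s(a))), a))  →  f(pair(b, a), f(f(s(c), s(s(a))), a))   [R1 at 1.2]
2. f(pair(b, a), f(f(s(c), s(s(a))), a))  →  f(pair(b, a), f(a, a))   [R1 at 2.1]
3. f(pair(b, a), f(a, a))  →  f(pair(b, a), a)   [R5 at 2]
4. f(pair(b, a), a)  →  s(b)   [R3 at ε]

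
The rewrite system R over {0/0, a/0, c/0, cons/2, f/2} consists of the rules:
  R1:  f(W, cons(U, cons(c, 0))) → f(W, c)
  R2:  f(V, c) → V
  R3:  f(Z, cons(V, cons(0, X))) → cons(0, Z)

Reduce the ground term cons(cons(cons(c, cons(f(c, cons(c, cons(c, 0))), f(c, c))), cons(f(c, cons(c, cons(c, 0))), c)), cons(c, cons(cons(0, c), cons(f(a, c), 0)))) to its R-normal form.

cons(cons(cons(c, cons(c, c)), cons(c, c)), cons(c, cons(cons(0, c), cons(a, 0))))

1. cons(cons(cons(c, cons(f(c, cons(c, cons(c, 0))), f(c, c))), cons(f(c, cons(c, cons(c, 0))), c)), cons(c, cons(cons(0, c), cons(f(a, c), 0))))  →  cons(cons(cons(c, cons(f(c, c), f(c, c))), cons(f(c, cons(c, cons(c, 0))), c)), cons(c, cons(cons(0, c), cons(f(a, c), 0))))   [R1 at 1.1.2.1]
2. cons(cons(cons(c, cons(f(c, c), f(c, c))), cons(f(c, cons(c, cons(c, 0))), c)), cons(c, cons(cons(0, c), cons(f(a, c), 0))))  →  cons(cons(cons(c, cons(c, f(c, c))), cons(f(c, cons(c, cons(c, 0))), c)), cons(c, cons(cons(0, c), cons(f(a, c), 0))))   [R2 at 1.1.2.1]
3. cons(cons(cons(c, cons(c, f(c, c))), cons(f(c, cons(c, cons(c, 0))), c)), cons(c, cons(cons(0, c), cons(f(a, c), 0))))  →  cons(cons(cons(c, cons(c, c)), cons(f(c, cons(c, cons(c, 0))), c)), cons(c, cons(cons(0, c), cons(f(a, c), 0))))   [R2 at 1.1.2.2]
4. cons(cons(cons(c, cons(c, c)), cons(f(c, cons(c, cons(c, 0))), c)), cons(c, cons(cons(0, c), cons(f(a, c), 0))))  →  cons(cons(cons(c, cons(c, c)), cons(f(c, c), c)), cons(c, cons(cons(0, c), cons(f(a, c), 0))))   [R1 at 1.2.1]
5. cons(cons(cons(c, cons(c, c)), cons(f(c, c), c)), cons(c, cons(cons(0, c), cons(f(a, c), 0))))  →  cons(cons(cons(c, cons(c, c)), cons(c, c)), cons(c, cons(cons(0, c), cons(f(a, c), 0))))   [R2 at 1.2.1]
6. cons(cons(cons(c, cons(c, c)), cons(c, c)), cons(c, cons(cons(0, c), cons(f(a, c), 0))))  →  cons(cons(cons(c, cons(c, c)), cons(c, c)), cons(c, cons(cons(0, c), cons(a, 0))))   [R2 at 2.2.2.1]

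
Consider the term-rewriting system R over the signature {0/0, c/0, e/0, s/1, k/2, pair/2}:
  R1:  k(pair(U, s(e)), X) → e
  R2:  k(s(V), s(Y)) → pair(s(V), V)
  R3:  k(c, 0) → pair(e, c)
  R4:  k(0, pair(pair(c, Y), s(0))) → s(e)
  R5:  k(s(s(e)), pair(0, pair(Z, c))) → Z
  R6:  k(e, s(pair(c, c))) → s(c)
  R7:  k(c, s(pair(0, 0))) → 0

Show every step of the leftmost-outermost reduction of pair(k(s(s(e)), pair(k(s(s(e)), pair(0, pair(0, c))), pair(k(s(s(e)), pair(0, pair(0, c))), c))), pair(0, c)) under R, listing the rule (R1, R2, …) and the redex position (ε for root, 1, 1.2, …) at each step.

pair(0, pair(0, c))

1. pair(k(s(s(e)), pair(k(s(s(e)), pair(0, pair(0, c))), pair(k(s(s(e)), pair(0, pair(0, c))), c))), pair(0, c))  →  pair(k(s(s(e)), pair(0, pair(k(s(s(e)), pair(0, pair(0, c))), c))), pair(0, c))   [R5 at 1.2.1]
2. pair(k(s(s(e)), pair(0, pair(k(s(s(e)), pair(0, pair(0, c))), c))), pair(0, c))  →  pair(k(s(s(e)), pair(0, pair(0, c))), pair(0, c))   [R5 at 1]
3. pair(k(s(s(e)), pair(0, pair(0, c))), pair(0, c))  →  pair(0, pair(0, c))   [R5 at 1]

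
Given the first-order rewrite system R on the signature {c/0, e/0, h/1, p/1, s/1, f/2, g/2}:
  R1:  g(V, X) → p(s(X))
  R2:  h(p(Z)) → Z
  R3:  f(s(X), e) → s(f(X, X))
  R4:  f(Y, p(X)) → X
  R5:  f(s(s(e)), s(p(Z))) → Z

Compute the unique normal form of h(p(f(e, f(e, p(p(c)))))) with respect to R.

c

1. h(p(f(e, f(e, p(p(c))))))  →  f(e, f(e, p(p(c))))   [R2 at ε]
2. f(e, f(e, p(p(c))))  →  f(e, p(c))   [R4 at 2]
3. f(e, p(c))  →  c   [R4 at ε]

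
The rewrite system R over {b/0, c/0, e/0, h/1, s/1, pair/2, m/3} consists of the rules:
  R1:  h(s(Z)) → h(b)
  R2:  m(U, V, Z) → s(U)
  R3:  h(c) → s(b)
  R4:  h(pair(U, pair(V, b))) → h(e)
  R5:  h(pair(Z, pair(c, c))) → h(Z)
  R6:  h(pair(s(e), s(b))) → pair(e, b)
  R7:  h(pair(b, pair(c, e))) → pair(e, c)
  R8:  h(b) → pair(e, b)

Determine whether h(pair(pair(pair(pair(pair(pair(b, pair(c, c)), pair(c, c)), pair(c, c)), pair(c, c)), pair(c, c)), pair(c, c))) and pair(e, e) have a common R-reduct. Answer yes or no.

Reduce t₁ = h(pair(pair(pair(pair(pair(pair(b, pair(c, c)), pair(c, c)), pair(c, c)), pair(c, c)), pair(c, c)), pair(c, c))):
1. h(pair(pair(pair(pair(pair(pair(b, pair(c, c)), pair(c, c)), pair(c, c)), pair(c, c)), pair(c, c)), pair(c, c)))  →  h(pair(pair(pair(pair(pair(b, pair(c, c)), pair(c, c)), pair(c, c)), pair(c, c)), pair(c, c)))   [R5 at ε]
2. h(pair(pair(pair(pair(pair(b, pair(c, c)), pair(c, c)), pair(c, c)), pair(c, c)), pair(c, c)))  →  h(pair(pair(pair(pair(b, pair(c, c)), pair(c, c)), pair(c, c)), pair(c, c)))   [R5 at ε]
3. h(pair(pair(pair(pair(b, pair(c, c)), pair(c, c)), pair(c, c)), pair(c, c)))  →  h(pair(pair(pair(b, pair(c, c)), pair(c, c)), pair(c, c)))   [R5 at ε]
4. h(pair(pair(pair(b, pair(c, c)), pair(c, c)), pair(c, c)))  →  h(pair(pair(b, pair(c, c)), pair(c, c)))   [R5 at ε]
5. h(pair(pair(b, pair(c, c)), pair(c, c)))  →  h(pair(b, pair(c, c)))   [R5 at ε]
6. h(pair(b, pair(c, c)))  →  h(b)   [R5 at ε]
7. h(b)  →  pair(e, b)   [R8 at ε]

Reduce t₂ = pair(e, e):

no — NF(t₁) = pair(e, b), NF(t₂) = pair(e, e)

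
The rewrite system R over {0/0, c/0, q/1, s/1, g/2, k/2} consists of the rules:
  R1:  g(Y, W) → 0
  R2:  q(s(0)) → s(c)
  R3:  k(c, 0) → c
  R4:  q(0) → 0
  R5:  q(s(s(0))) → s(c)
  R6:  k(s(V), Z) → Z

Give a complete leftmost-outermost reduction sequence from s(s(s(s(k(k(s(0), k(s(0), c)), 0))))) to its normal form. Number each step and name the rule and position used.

s(s(s(s(c))))

1. s(s(s(s(k(k(s(0), k(s(0), c)), 0)))))  →  s(s(s(s(k(k(s(0), c), 0)))))   [R6 at 1.1.1.1.1]
2. s(s(s(s(k(k(s(0), c), 0)))))  →  s(s(s(s(k(c, 0)))))   [R6 at 1.1.1.1.1]
3. s(s(s(s(k(c, 0)))))  →  s(s(s(s(c))))   [R3 at 1.1.1.1]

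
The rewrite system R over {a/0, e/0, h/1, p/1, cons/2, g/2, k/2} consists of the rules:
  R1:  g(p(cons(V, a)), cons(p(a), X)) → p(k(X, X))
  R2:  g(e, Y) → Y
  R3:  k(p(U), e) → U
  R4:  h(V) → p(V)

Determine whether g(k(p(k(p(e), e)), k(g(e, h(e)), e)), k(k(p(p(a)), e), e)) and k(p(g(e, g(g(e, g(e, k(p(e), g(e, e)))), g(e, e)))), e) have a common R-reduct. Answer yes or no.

no — NF(t₁) = a, NF(t₂) = e

Reduce t₁ = g(k(p(k(p(e), e)), k(g(e, h(e)), e)), k(k(p(p(a)), e), e)):
1. g(k(p(k(p(e), e)), k(g(e, h(e)), e)), k(k(p(p(a)), e), e))  →  g(k(p(e), k(g(e, h(e)), e)), k(k(p(p(a)), e), e))   [R3 at 1.1.1]
2. g(k(p(e), k(g(e, h(e)), e)), k(k(p(p(a)), e), e))  →  g(k(p(e), k(h(e), e)), k(k(p(p(a)), e), e))   [R2 at 1.2.1]
3. g(k(p(e), k(h(e), e)), k(k(p(p(a)), e), e))  →  g(k(p(e), k(p(e), e)), k(k(p(p(a)), e), e))   [R4 at 1.2.1]
4. g(k(p(e), k(p(e), e)), k(k(p(p(a)), e), e))  →  g(k(p(e), e), k(k(p(p(a)), e), e))   [R3 at 1.2]
5. g(k(p(e), e), k(k(p(p(a)), e), e))  →  g(e, k(k(p(p(a)), e), e))   [R3 at 1]
6. g(e, k(k(p(p(a)), e), e))  →  k(k(p(p(a)), e), e)   [R2 at ε]
7. k(k(p(p(a)), e), e)  →  k(p(a), e)   [R3 at 1]
8. k(p(a), e)  →  a   [R3 at ε]

Reduce t₂ = k(p(g(e, g(g(e, g(e, k(p(e), g(e, e)))), g(e, e)))), e):
1. k(p(g(e, g(g(e, g(e, k(p(e), g(e, e)))), g(e, e)))), e)  →  g(e, g(g(e, g(e, k(p(e), g(e, e)))), g(e, e)))   [R3 at ε]
2. g(e, g(g(e, g(e, k(p(e), g(e, e)))), g(e, e)))  →  g(g(e, g(e, k(p(e), g(e, e)))), g(e, e))   [R2 at ε]
3. g(g(e, g(e, k(p(e), g(e, e)))), g(e, e))  →  g(g(e, k(p(e), g(e, e))), g(e, e))   [R2 at 1]
4. g(g(e, k(p(e), g(e, e))), g(e, e))  →  g(k(p(e), g(e, e)), g(e, e))   [R2 at 1]
5. g(k(p(e), g(e, e)), g(e, e))  →  g(k(p(e), e), g(e, e))   [R2 at 1.2]
6. g(k(p(e), e), g(e, e))  →  g(e, g(e, e))   [R3 at 1]
7. g(e, g(e, e))  →  g(e, e)   [R2 at ε]
8. g(e, e)  →  e   [R2 at ε]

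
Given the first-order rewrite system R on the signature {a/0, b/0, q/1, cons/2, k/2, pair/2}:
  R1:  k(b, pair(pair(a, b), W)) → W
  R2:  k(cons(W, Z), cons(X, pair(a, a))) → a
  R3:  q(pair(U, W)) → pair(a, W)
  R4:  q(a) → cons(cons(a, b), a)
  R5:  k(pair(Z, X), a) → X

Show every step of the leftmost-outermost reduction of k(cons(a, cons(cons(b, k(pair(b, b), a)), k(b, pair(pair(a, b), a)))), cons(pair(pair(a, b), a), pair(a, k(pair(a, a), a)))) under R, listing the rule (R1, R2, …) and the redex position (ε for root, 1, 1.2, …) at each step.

1. k(cons(a, cons(cons(b, k(pair(b, b), a)), k(b, pair(pair(a, b), a)))), cons(pair(pair(a, b), a), pair(a, k(pair(a, a), a))))  →  k(cons(a, cons(cons(b, b), k(b, pair(pair(a, b), a)))), cons(pair(pair(a, b), a), pair(a, k(pair(a, a), a))))   [R5 at 1.2.1.2]
2. k(cons(a, cons(cons(b, b), k(b, pair(pair(a, b), a)))), cons(pair(pair(a, b), a), pair(a, k(pair(a, a), a))))  →  k(cons(a, cons(cons(b, b), a)), cons(pair(pair(a, b), a), pair(a, k(pair(a, a), a))))   [R1 at 1.2.2]
3. k(cons(a, cons(cons(b, b), a)), cons(pair(pair(a, b), a), pair(a, k(pair(a, a), a))))  →  k(cons(a, cons(cons(b, b), a)), cons(pair(pair(a, b), a), pair(a, a)))   [R5 at 2.2.2]
4. k(cons(a, cons(cons(b, b), a)), cons(pair(pair(a, b), a), pair(a, a)))  →  a   [R2 at ε]

a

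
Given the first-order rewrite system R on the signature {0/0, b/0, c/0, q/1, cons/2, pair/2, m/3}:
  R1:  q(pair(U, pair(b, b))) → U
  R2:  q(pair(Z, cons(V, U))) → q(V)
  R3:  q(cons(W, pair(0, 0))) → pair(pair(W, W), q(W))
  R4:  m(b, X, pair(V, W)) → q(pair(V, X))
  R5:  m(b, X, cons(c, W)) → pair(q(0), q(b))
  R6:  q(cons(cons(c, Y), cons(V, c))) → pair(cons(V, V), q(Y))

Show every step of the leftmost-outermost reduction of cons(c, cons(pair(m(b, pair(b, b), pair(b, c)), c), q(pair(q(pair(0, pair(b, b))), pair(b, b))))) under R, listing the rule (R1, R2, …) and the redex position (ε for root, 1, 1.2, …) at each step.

cons(c, cons(pair(b, c), 0))

1. cons(c, cons(pair(m(b, pair(b, b), pair(b, c)), c), q(pair(q(pair(0, pair(b, b))), pair(b, b)))))  →  cons(c, cons(pair(q(pair(b, pair(b, b))), c), q(pair(q(pair(0, pair(b, b))), pair(b, b)))))   [R4 at 2.1.1]
2. cons(c, cons(pair(q(pair(b, pair(b, b))), c), q(pair(q(pair(0, pair(b, b))), pair(b, b)))))  →  cons(c, cons(pair(b, c), q(pair(q(pair(0, pair(b, b))), pair(b, b)))))   [R1 at 2.1.1]
3. cons(c, cons(pair(b, c), q(pair(q(pair(0, pair(b, b))), pair(b, b)))))  →  cons(c, cons(pair(b, c), q(pair(0, pair(b, b)))))   [R1 at 2.2]
4. cons(c, cons(pair(b, c), q(pair(0, pair(b, b)))))  →  cons(c, cons(pair(b, c), 0))   [R1 at 2.2]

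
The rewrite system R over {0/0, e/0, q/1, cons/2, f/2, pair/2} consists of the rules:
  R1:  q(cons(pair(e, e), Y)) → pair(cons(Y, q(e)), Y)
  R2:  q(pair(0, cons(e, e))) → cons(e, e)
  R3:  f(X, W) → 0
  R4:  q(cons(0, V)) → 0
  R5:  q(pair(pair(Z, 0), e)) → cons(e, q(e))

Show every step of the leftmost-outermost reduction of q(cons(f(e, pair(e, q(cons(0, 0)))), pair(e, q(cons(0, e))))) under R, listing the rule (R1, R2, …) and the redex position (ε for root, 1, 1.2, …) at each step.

0

1. q(cons(f(e, pair(e, q(cons(0, 0)))), pair(e, q(cons(0, e)))))  →  q(cons(0, pair(e, q(cons(0, e)))))   [R3 at 1.1]
2. q(cons(0, pair(e, q(cons(0, e)))))  →  0   [R4 at ε]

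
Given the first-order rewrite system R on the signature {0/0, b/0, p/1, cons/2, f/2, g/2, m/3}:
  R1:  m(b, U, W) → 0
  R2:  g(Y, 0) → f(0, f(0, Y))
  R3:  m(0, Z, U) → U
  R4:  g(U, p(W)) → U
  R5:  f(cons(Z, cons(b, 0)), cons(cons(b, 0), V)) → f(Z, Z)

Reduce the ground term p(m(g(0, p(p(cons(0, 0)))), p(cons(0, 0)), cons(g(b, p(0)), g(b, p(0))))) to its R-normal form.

p(cons(b, b))

1. p(m(g(0, p(p(cons(0, 0)))), p(cons(0, 0)), cons(g(b, p(0)), g(b, p(0)))))  →  p(m(0, p(cons(0, 0)), cons(g(b, p(0)), g(b, p(0)))))   [R4 at 1.1]
2. p(m(0, p(cons(0, 0)), cons(g(b, p(0)), g(b, p(0)))))  →  p(cons(g(b, p(0)), g(b, p(0))))   [R3 at 1]
3. p(cons(g(b, p(0)), g(b, p(0))))  →  p(cons(b, g(b, p(0))))   [R4 at 1.1]
4. p(cons(b, g(b, p(0))))  →  p(cons(b, b))   [R4 at 1.2]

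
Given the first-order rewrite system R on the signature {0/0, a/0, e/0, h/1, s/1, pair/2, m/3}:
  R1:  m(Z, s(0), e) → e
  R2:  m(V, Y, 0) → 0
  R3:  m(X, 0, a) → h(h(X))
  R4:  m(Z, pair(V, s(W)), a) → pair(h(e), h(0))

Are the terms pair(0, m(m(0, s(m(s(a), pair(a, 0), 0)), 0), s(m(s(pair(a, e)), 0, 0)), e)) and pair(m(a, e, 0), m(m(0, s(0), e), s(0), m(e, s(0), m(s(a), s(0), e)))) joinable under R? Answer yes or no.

Reduce t₁ = pair(0, m(m(0, s(m(s(a), pair(a, 0), 0)), 0), s(m(s(pair(a, e)), 0, 0)), e)):
1. pair(0, m(m(0, s(m(s(a), pair(a, 0), 0)), 0), s(m(s(pair(a, e)), 0, 0)), e))  →  pair(0, m(0, s(m(s(pair(a, e)), 0, 0)), e))   [R2 at 2.1]
2. pair(0, m(0, s(m(s(pair(a, e)), 0, 0)), e))  →  pair(0, m(0, s(0), e))   [R2 at 2.2.1]
3. pair(0, m(0, s(0), e))  →  pair(0, e)   [R1 at 2]

Reduce t₂ = pair(m(a, e, 0), m(m(0, s(0), e), s(0), m(e, s(0), m(s(a), s(0), e)))):
1. pair(m(a, e, 0), m(m(0, s(0), e), s(0), m(e, s(0), m(s(a), s(0), e))))  →  pair(0, m(m(0, s(0), e), s(0), m(e, s(0), m(s(a), s(0), e))))   [R2 at 1]
2. pair(0, m(m(0, s(0), e), s(0), m(e, s(0), m(s(a), s(0), e))))  →  pair(0, m(e, s(0), m(e, s(0), m(s(a), s(0), e))))   [R1 at 2.1]
3. pair(0, m(e, s(0), m(e, s(0), m(s(a), s(0), e))))  →  pair(0, m(e, s(0), m(e, s(0), e)))   [R1 at 2.3.3]
4. pair(0, m(e, s(0), m(e, s(0), e)))  →  pair(0, m(e, s(0), e))   [R1 at 2.3]
5. pair(0, m(e, s(0), e))  →  pair(0, e)   [R1 at 2]

yes — NF(t₁) = pair(0, e), NF(t₂) = pair(0, e)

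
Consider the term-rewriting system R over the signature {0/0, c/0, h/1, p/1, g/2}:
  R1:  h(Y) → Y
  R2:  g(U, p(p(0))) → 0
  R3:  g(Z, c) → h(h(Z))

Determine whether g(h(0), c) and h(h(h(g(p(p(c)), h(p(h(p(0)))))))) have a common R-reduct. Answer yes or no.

Reduce t₁ = g(h(0), c):
1. g(h(0), c)  →  h(h(h(0)))   [R3 at ε]
2. h(h(h(0)))  →  h(h(0))   [R1 at ε]
3. h(h(0))  →  h(0)   [R1 at ε]
4. h(0)  →  0   [R1 at ε]

Reduce t₂ = h(h(h(g(p(p(c)), h(p(h(p(0)))))))):
1. h(h(h(g(p(p(c)), h(p(h(p(0))))))))  →  h(h(g(p(p(c)), h(p(h(p(0)))))))   [R1 at ε]
2. h(h(g(p(p(c)), h(p(h(p(0)))))))  →  h(g(p(p(c)), h(p(h(p(0))))))   [R1 at ε]
3. h(g(p(p(c)), h(p(h(p(0))))))  →  g(p(p(c)), h(p(h(p(0)))))   [R1 at ε]
4. g(p(p(c)), h(p(h(p(0)))))  →  g(p(p(c)), p(h(p(0))))   [R1 at 2]
5. g(p(p(c)), p(h(p(0))))  →  g(p(p(c)), p(p(0)))   [R1 at 2.1]
6. g(p(p(c)), p(p(0)))  →  0   [R2 at ε]

yes — NF(t₁) = 0, NF(t₂) = 0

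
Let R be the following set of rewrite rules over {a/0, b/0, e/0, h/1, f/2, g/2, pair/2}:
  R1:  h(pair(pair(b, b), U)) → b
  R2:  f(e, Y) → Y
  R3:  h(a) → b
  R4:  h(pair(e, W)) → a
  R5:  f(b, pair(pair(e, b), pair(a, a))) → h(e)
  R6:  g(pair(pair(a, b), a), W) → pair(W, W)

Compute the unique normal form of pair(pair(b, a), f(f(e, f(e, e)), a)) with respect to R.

pair(pair(b, a), a)

1. pair(pair(b, a), f(f(e, f(e, e)), a))  →  pair(pair(b, a), f(f(e, e), a))   [R2 at 2.1]
2. pair(pair(b, a), f(f(e, e), a))  →  pair(pair(b, a), f(e, a))   [R2 at 2.1]
3. pair(pair(b, a), f(e, a))  →  pair(pair(b, a), a)   [R2 at 2]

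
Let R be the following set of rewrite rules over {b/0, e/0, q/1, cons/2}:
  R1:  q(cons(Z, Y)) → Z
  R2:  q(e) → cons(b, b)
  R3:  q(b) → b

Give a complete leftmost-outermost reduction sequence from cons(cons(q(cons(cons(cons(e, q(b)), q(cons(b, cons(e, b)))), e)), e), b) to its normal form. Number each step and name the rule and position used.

cons(cons(cons(cons(e, b), b), e), b)

1. cons(cons(q(cons(cons(cons(e, q(b)), q(cons(b, cons(e, b)))), e)), e), b)  →  cons(cons(cons(cons(e, q(b)), q(cons(b, cons(e, b)))), e), b)   [R1 at 1.1]
2. cons(cons(cons(cons(e, q(b)), q(cons(b, cons(e, b)))), e), b)  →  cons(cons(cons(cons(e, b), q(cons(b, cons(e, b)))), e), b)   [R3 at 1.1.1.2]
3. cons(cons(cons(cons(e, b), q(cons(b, cons(e, b)))), e), b)  →  cons(cons(cons(cons(e, b), b), e), b)   [R1 at 1.1.2]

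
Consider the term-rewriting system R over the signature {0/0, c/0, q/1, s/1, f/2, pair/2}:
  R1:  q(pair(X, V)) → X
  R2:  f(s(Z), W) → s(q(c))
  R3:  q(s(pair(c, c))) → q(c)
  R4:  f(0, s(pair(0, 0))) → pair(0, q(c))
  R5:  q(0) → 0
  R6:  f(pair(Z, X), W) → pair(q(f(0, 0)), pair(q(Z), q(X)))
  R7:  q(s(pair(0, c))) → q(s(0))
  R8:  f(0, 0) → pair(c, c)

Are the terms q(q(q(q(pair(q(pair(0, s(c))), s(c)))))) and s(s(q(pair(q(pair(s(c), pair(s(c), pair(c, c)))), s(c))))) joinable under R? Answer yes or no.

Reduce t₁ = q(q(q(q(pair(q(pair(0, s(c))), s(c)))))):
1. q(q(q(q(pair(q(pair(0, s(c))), s(c))))))  →  q(q(q(q(pair(0, s(c))))))   [R1 at 1.1.1]
2. q(q(q(q(pair(0, s(c))))))  →  q(q(q(0)))   [R1 at 1.1.1]
3. q(q(q(0)))  →  q(q(0))   [R5 at 1.1]
4. q(q(0))  →  q(0)   [R5 at 1]
5. q(0)  →  0   [R5 at ε]

Reduce t₂ = s(s(q(pair(q(pair(s(c), pair(s(c), pair(c, c)))), s(c))))):
1. s(s(q(pair(q(pair(s(c), pair(s(c), pair(c, c)))), s(c)))))  →  s(s(q(pair(s(c), pair(s(c), pair(c, c))))))   [R1 at 1.1]
2. s(s(q(pair(s(c), pair(s(c), pair(c, c))))))  →  s(s(s(c)))   [R1 at 1.1]

no — NF(t₁) = 0, NF(t₂) = s(s(s(c)))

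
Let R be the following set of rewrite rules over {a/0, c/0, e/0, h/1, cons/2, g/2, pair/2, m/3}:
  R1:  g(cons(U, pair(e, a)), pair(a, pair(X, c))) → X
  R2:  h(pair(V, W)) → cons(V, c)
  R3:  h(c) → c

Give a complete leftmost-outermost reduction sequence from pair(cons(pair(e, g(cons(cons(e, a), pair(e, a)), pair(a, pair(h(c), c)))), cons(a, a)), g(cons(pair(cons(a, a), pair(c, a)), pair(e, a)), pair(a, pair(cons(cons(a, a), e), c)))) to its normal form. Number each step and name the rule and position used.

pair(cons(pair(e, c), cons(a, a)), cons(cons(a, a), e))

1. pair(cons(pair(e, g(cons(cons(e, a), pair(e, a)), pair(a, pair(h(c), c)))), cons(a, a)), g(cons(pair(cons(a, a), pair(c, a)), pair(e, a)), pair(a, pair(cons(cons(a, a), e), c))))  →  pair(cons(pair(e, h(c)), cons(a, a)), g(cons(pair(cons(a, a), pair(c, a)), pair(e, a)), pair(a, pair(cons(cons(a, a), e), c))))   [R1 at 1.1.2]
2. pair(cons(pair(e, h(c)), cons(a, a)), g(cons(pair(cons(a, a), pair(c, a)), pair(e, a)), pair(a, pair(cons(cons(a, a), e), c))))  →  pair(cons(pair(e, c), cons(a, a)), g(cons(pair(cons(a, a), pair(c, a)), pair(e, a)), pair(a, pair(cons(cons(a, a), e), c))))   [R3 at 1.1.2]
3. pair(cons(pair(e, c), cons(a, a)), g(cons(pair(cons(a, a), pair(c, a)), pair(e, a)), pair(a, pair(cons(cons(a, a), e), c))))  →  pair(cons(pair(e, c), cons(a, a)), cons(cons(a, a), e))   [R1 at 2]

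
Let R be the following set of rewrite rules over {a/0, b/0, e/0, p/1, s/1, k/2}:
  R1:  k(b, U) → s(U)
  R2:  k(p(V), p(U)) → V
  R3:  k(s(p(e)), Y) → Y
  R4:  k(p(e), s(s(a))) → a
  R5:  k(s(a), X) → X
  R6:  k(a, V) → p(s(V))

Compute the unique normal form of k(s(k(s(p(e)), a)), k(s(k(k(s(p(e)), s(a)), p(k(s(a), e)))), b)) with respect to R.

1. k(s(k(s(p(e)), a)), k(s(k(k(s(p(e)), s(a)), p(k(s(a), e)))), b))  →  k(s(a), k(s(k(k(s(p(e)), s(a)), p(k(s(a), e)))), b))   [R3 at 1.1]
2. k(s(a), k(s(k(k(s(p(e)), s(a)), p(k(s(a), e)))), b))  →  k(s(k(k(s(p(e)), s(a)), p(k(s(a), e)))), b)   [R5 at ε]
3. k(s(k(k(s(p(e)), s(a)), p(k(s(a), e)))), b)  →  k(s(k(s(a), p(k(s(a), e)))), b)   [R3 at 1.1.1]
4. k(s(k(s(a), p(k(s(a), e)))), b)  →  k(s(p(k(s(a), e))), b)   [R5 at 1.1]
5. k(s(p(k(s(a), e))), b)  →  k(s(p(e)), b)   [R5 at 1.1.1]
6. k(s(p(e)), b)  →  b   [R3 at ε]

b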